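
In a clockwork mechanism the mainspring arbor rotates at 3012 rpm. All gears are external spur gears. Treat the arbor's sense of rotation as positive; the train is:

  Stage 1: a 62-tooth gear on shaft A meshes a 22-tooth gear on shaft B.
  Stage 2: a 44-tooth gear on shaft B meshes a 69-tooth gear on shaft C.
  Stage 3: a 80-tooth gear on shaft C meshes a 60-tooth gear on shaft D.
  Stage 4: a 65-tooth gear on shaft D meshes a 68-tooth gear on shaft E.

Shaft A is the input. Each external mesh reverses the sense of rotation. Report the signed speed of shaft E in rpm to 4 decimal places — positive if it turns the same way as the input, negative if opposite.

Stage 1 [62T→22T]: ω = 3012.0000×62/22 = 8488.3636 rpm, dir flips to −; running = −8488.3636
Stage 2 [44T→69T]: ω = 8488.3636×44/69 = 5412.8696 rpm, dir flips to +; running = +5412.8696
Stage 3 [80T→60T]: ω = 5412.8696×80/60 = 7217.1594 rpm, dir flips to −; running = −7217.1594
Stage 4 [65T→68T]: ω = 7217.1594×65/68 = 6898.7553 rpm, dir flips to +; running = +6898.7553

+6898.7553 rpm (same as input, |ω| = 6898.7553 rpm)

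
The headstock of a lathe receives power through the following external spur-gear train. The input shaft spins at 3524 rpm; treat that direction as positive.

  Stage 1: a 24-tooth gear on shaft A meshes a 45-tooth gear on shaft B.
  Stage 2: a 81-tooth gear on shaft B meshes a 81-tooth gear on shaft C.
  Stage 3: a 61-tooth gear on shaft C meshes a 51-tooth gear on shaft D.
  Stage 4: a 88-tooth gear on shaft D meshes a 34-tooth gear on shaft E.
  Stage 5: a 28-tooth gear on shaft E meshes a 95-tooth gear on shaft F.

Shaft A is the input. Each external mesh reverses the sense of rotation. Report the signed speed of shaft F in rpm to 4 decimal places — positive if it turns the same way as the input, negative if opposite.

-1714.8750 rpm (opposite to input, |ω| = 1714.8750 rpm)

Stage 1 [24T→45T]: ω = 3524.0000×24/45 = 1879.4667 rpm, dir flips to −; running = −1879.4667
Stage 2 [81T→81T]: ω = 1879.4667×81/81 = 1879.4667 rpm, dir flips to +; running = +1879.4667
Stage 3 [61T→51T]: ω = 1879.4667×61/51 = 2247.9895 rpm, dir flips to −; running = −2247.9895
Stage 4 [88T→34T]: ω = 2247.9895×88/34 = 5818.3259 rpm, dir flips to +; running = +5818.3259
Stage 5 [28T→95T]: ω = 5818.3259×28/95 = 1714.8750 rpm, dir flips to −; running = −1714.8750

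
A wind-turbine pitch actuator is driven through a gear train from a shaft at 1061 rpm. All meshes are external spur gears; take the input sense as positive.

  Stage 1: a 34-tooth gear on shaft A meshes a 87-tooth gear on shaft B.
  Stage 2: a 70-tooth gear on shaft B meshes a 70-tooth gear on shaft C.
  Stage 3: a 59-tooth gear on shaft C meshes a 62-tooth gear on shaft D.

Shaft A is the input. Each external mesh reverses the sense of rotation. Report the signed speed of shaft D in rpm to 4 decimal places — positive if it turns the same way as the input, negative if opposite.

-394.5803 rpm (opposite to input, |ω| = 394.5803 rpm)

Stage 1 [34T→87T]: ω = 1061.0000×34/87 = 414.6437 rpm, dir flips to −; running = −414.6437
Stage 2 [70T→70T]: ω = 414.6437×70/70 = 414.6437 rpm, dir flips to +; running = +414.6437
Stage 3 [59T→62T]: ω = 414.6437×59/62 = 394.5803 rpm, dir flips to −; running = −394.5803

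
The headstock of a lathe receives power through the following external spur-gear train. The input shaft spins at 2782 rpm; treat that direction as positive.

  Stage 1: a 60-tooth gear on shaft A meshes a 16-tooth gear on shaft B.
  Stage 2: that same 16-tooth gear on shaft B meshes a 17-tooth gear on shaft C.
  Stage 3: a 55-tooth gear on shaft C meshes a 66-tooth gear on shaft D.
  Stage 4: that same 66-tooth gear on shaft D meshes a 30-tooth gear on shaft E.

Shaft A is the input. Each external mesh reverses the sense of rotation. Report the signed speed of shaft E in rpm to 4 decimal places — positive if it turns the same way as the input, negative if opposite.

Stage 1 [60T→16T]: ω = 2782.0000×60/16 = 10432.5000 rpm, dir flips to −; running = −10432.5000
Stage 2 [16T→17T]: ω = 10432.5000×16/17 = 9818.8235 rpm, dir flips to +; running = +9818.8235
Stage 3 [55T→66T]: ω = 9818.8235×55/66 = 8182.3529 rpm, dir flips to −; running = −8182.3529
Stage 4 [66T→30T]: ω = 8182.3529×66/30 = 18001.1765 rpm, dir flips to +; running = +18001.1765

+18001.1765 rpm (same as input, |ω| = 18001.1765 rpm)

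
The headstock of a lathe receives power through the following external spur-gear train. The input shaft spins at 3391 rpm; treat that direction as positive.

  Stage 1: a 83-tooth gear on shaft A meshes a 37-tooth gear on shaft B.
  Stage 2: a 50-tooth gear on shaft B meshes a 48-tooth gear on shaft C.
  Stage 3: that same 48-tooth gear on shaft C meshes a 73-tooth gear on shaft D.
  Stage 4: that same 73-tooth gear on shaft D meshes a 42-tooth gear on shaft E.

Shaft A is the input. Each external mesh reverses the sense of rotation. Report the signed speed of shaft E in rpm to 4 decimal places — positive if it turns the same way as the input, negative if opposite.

+9055.7593 rpm (same as input, |ω| = 9055.7593 rpm)

Stage 1 [83T→37T]: ω = 3391.0000×83/37 = 7606.8378 rpm, dir flips to −; running = −7606.8378
Stage 2 [50T→48T]: ω = 7606.8378×50/48 = 7923.7894 rpm, dir flips to +; running = +7923.7894
Stage 3 [48T→73T]: ω = 7923.7894×48/73 = 5210.1629 rpm, dir flips to −; running = −5210.1629
Stage 4 [73T→42T]: ω = 5210.1629×73/42 = 9055.7593 rpm, dir flips to +; running = +9055.7593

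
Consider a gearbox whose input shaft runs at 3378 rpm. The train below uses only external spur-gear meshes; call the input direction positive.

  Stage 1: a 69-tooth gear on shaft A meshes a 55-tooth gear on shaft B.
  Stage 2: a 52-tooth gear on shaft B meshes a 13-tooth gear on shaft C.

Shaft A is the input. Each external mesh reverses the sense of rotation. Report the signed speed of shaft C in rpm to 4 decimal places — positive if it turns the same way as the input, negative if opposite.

+16951.4182 rpm (same as input, |ω| = 16951.4182 rpm)

Stage 1 [69T→55T]: ω = 3378.0000×69/55 = 4237.8545 rpm, dir flips to −; running = −4237.8545
Stage 2 [52T→13T]: ω = 4237.8545×52/13 = 16951.4182 rpm, dir flips to +; running = +16951.4182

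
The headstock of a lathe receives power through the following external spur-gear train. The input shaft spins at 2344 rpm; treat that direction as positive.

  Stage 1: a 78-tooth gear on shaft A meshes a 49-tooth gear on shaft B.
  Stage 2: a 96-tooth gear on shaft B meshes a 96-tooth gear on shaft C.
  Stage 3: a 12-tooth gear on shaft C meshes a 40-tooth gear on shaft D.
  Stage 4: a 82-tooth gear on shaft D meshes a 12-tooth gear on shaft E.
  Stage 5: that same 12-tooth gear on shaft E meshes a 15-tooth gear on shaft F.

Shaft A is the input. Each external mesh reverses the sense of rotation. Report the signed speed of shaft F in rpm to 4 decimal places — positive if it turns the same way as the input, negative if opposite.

Stage 1 [78T→49T]: ω = 2344.0000×78/49 = 3731.2653 rpm, dir flips to −; running = −3731.2653
Stage 2 [96T→96T]: ω = 3731.2653×96/96 = 3731.2653 rpm, dir flips to +; running = +3731.2653
Stage 3 [12T→40T]: ω = 3731.2653×12/40 = 1119.3796 rpm, dir flips to −; running = −1119.3796
Stage 4 [82T→12T]: ω = 1119.3796×82/12 = 7649.0939 rpm, dir flips to +; running = +7649.0939
Stage 5 [12T→15T]: ω = 7649.0939×12/15 = 6119.2751 rpm, dir flips to −; running = −6119.2751

-6119.2751 rpm (opposite to input, |ω| = 6119.2751 rpm)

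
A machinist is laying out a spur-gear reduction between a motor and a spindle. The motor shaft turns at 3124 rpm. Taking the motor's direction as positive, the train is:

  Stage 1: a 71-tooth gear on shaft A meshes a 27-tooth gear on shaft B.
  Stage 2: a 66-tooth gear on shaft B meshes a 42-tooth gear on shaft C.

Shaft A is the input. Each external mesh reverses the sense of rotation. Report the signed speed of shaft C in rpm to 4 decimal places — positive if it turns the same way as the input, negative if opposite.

+12909.2275 rpm (same as input, |ω| = 12909.2275 rpm)

Stage 1 [71T→27T]: ω = 3124.0000×71/27 = 8214.9630 rpm, dir flips to −; running = −8214.9630
Stage 2 [66T→42T]: ω = 8214.9630×66/42 = 12909.2275 rpm, dir flips to +; running = +12909.2275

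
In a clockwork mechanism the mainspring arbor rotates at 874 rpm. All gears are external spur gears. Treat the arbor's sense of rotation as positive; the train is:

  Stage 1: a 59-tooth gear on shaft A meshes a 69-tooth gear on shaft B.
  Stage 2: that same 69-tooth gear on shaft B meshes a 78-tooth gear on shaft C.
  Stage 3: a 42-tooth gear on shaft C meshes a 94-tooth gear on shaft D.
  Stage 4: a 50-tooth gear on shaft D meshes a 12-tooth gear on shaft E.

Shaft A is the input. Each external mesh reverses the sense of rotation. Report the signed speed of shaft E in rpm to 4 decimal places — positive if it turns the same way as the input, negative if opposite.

+1230.7761 rpm (same as input, |ω| = 1230.7761 rpm)

Stage 1 [59T→69T]: ω = 874.0000×59/69 = 747.3333 rpm, dir flips to −; running = −747.3333
Stage 2 [69T→78T]: ω = 747.3333×69/78 = 661.1026 rpm, dir flips to +; running = +661.1026
Stage 3 [42T→94T]: ω = 661.1026×42/94 = 295.3863 rpm, dir flips to −; running = −295.3863
Stage 4 [50T→12T]: ω = 295.3863×50/12 = 1230.7761 rpm, dir flips to +; running = +1230.7761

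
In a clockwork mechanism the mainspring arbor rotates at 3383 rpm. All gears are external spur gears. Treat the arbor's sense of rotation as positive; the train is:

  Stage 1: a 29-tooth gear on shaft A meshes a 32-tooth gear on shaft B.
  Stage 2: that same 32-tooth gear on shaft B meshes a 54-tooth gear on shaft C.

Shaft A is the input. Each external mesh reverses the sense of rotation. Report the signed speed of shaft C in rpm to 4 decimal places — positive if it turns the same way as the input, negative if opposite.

+1816.7963 rpm (same as input, |ω| = 1816.7963 rpm)

Stage 1 [29T→32T]: ω = 3383.0000×29/32 = 3065.8438 rpm, dir flips to −; running = −3065.8438
Stage 2 [32T→54T]: ω = 3065.8438×32/54 = 1816.7963 rpm, dir flips to +; running = +1816.7963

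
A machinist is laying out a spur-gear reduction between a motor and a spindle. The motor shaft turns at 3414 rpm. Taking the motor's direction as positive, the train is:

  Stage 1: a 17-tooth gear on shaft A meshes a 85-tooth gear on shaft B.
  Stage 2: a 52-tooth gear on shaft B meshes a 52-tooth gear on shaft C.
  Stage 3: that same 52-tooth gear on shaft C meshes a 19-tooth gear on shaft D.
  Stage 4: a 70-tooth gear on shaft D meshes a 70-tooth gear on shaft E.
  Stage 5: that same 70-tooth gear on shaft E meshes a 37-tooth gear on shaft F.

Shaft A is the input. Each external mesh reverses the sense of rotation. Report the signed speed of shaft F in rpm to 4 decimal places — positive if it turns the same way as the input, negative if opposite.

Stage 1 [17T→85T]: ω = 3414.0000×17/85 = 682.8000 rpm, dir flips to −; running = −682.8000
Stage 2 [52T→52T]: ω = 682.8000×52/52 = 682.8000 rpm, dir flips to +; running = +682.8000
Stage 3 [52T→19T]: ω = 682.8000×52/19 = 1868.7158 rpm, dir flips to −; running = −1868.7158
Stage 4 [70T→70T]: ω = 1868.7158×70/70 = 1868.7158 rpm, dir flips to +; running = +1868.7158
Stage 5 [70T→37T]: ω = 1868.7158×70/37 = 3535.4083 rpm, dir flips to −; running = −3535.4083

-3535.4083 rpm (opposite to input, |ω| = 3535.4083 rpm)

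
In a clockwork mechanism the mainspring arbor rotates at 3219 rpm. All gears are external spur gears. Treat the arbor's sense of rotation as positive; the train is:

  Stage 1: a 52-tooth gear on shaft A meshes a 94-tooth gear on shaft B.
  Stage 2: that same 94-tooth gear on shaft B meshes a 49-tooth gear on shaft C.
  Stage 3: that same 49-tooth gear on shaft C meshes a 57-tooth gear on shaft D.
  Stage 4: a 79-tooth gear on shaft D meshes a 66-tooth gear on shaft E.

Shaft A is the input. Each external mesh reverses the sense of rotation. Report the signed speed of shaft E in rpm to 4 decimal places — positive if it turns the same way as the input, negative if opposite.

Stage 1 [52T→94T]: ω = 3219.0000×52/94 = 1780.7234 rpm, dir flips to −; running = −1780.7234
Stage 2 [94T→49T]: ω = 1780.7234×94/49 = 3416.0816 rpm, dir flips to +; running = +3416.0816
Stage 3 [49T→57T]: ω = 3416.0816×49/57 = 2936.6316 rpm, dir flips to −; running = −2936.6316
Stage 4 [79T→66T]: ω = 2936.6316×79/66 = 3515.0590 rpm, dir flips to +; running = +3515.0590

+3515.0590 rpm (same as input, |ω| = 3515.0590 rpm)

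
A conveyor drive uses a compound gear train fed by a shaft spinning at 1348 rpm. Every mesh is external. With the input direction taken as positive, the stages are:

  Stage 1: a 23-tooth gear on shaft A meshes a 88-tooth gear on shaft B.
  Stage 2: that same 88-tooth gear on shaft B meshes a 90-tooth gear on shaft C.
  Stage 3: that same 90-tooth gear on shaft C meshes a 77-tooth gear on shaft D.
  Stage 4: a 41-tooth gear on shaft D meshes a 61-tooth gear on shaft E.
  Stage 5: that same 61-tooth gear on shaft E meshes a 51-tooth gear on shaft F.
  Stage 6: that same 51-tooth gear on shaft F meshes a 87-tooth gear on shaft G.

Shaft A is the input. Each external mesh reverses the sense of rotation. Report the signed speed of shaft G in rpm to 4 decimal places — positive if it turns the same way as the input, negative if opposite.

+189.7543 rpm (same as input, |ω| = 189.7543 rpm)

Stage 1 [23T→88T]: ω = 1348.0000×23/88 = 352.3182 rpm, dir flips to −; running = −352.3182
Stage 2 [88T→90T]: ω = 352.3182×88/90 = 344.4889 rpm, dir flips to +; running = +344.4889
Stage 3 [90T→77T]: ω = 344.4889×90/77 = 402.6494 rpm, dir flips to −; running = −402.6494
Stage 4 [41T→61T]: ω = 402.6494×41/61 = 270.6332 rpm, dir flips to +; running = +270.6332
Stage 5 [61T→51T]: ω = 270.6332×61/51 = 323.6985 rpm, dir flips to −; running = −323.6985
Stage 6 [51T→87T]: ω = 323.6985×51/87 = 189.7543 rpm, dir flips to +; running = +189.7543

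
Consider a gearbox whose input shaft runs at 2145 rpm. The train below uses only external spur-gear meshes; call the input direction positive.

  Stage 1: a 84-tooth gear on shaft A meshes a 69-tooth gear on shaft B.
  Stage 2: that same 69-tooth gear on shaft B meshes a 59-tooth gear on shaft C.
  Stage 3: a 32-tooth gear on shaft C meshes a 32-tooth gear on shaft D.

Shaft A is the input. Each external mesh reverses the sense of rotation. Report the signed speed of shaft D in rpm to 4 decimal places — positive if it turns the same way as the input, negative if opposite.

Stage 1 [84T→69T]: ω = 2145.0000×84/69 = 2611.3043 rpm, dir flips to −; running = −2611.3043
Stage 2 [69T→59T]: ω = 2611.3043×69/59 = 3053.8983 rpm, dir flips to +; running = +3053.8983
Stage 3 [32T→32T]: ω = 3053.8983×32/32 = 3053.8983 rpm, dir flips to −; running = −3053.8983

-3053.8983 rpm (opposite to input, |ω| = 3053.8983 rpm)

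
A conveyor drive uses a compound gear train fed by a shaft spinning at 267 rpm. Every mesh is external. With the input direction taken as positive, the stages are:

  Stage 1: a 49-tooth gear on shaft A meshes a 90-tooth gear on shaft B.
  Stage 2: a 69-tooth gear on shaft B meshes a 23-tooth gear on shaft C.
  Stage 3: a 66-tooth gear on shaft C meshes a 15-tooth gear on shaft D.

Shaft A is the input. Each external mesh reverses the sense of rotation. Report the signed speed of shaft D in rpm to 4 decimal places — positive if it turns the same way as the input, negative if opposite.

Stage 1 [49T→90T]: ω = 267.0000×49/90 = 145.3667 rpm, dir flips to −; running = −145.3667
Stage 2 [69T→23T]: ω = 145.3667×69/23 = 436.1000 rpm, dir flips to +; running = +436.1000
Stage 3 [66T→15T]: ω = 436.1000×66/15 = 1918.8400 rpm, dir flips to −; running = −1918.8400

-1918.8400 rpm (opposite to input, |ω| = 1918.8400 rpm)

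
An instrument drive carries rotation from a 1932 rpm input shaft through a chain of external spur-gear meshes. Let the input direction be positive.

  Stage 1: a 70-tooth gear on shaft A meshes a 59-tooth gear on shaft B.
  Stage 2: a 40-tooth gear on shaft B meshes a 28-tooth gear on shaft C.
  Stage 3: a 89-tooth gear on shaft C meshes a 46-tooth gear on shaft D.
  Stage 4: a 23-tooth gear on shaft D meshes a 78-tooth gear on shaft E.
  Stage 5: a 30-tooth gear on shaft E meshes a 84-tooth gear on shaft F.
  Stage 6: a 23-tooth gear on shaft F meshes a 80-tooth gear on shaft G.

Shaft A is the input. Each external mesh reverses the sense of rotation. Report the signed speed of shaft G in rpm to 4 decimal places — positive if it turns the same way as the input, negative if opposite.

Stage 1 [70T→59T]: ω = 1932.0000×70/59 = 2292.2034 rpm, dir flips to −; running = −2292.2034
Stage 2 [40T→28T]: ω = 2292.2034×40/28 = 3274.5763 rpm, dir flips to +; running = +3274.5763
Stage 3 [89T→46T]: ω = 3274.5763×89/46 = 6335.5932 rpm, dir flips to −; running = −6335.5932
Stage 4 [23T→78T]: ω = 6335.5932×23/78 = 1868.1877 rpm, dir flips to +; running = +1868.1877
Stage 5 [30T→84T]: ω = 1868.1877×30/84 = 667.2099 rpm, dir flips to −; running = −667.2099
Stage 6 [23T→80T]: ω = 667.2099×23/80 = 191.8228 rpm, dir flips to +; running = +191.8228

+191.8228 rpm (same as input, |ω| = 191.8228 rpm)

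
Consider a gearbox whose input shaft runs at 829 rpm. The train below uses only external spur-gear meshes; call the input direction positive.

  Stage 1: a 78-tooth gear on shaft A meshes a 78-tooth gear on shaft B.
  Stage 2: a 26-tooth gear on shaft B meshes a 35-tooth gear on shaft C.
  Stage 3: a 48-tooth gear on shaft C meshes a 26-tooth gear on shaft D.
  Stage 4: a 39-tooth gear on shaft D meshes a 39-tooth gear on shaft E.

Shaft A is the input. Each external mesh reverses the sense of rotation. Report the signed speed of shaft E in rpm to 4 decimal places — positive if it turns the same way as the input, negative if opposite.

+1136.9143 rpm (same as input, |ω| = 1136.9143 rpm)

Stage 1 [78T→78T]: ω = 829.0000×78/78 = 829.0000 rpm, dir flips to −; running = −829.0000
Stage 2 [26T→35T]: ω = 829.0000×26/35 = 615.8286 rpm, dir flips to +; running = +615.8286
Stage 3 [48T→26T]: ω = 615.8286×48/26 = 1136.9143 rpm, dir flips to −; running = −1136.9143
Stage 4 [39T→39T]: ω = 1136.9143×39/39 = 1136.9143 rpm, dir flips to +; running = +1136.9143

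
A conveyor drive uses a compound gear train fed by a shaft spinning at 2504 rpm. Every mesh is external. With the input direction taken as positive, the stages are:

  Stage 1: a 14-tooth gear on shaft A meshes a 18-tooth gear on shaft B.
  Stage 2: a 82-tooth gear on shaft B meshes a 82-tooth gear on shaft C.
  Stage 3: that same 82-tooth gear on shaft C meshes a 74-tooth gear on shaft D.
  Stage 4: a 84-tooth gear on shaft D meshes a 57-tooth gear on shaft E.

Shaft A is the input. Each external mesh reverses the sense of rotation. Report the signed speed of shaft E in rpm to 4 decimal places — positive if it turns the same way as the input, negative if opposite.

Stage 1 [14T→18T]: ω = 2504.0000×14/18 = 1947.5556 rpm, dir flips to −; running = −1947.5556
Stage 2 [82T→82T]: ω = 1947.5556×82/82 = 1947.5556 rpm, dir flips to +; running = +1947.5556
Stage 3 [82T→74T]: ω = 1947.5556×82/74 = 2158.1021 rpm, dir flips to −; running = −2158.1021
Stage 4 [84T→57T]: ω = 2158.1021×84/57 = 3180.3610 rpm, dir flips to +; running = +3180.3610

+3180.3610 rpm (same as input, |ω| = 3180.3610 rpm)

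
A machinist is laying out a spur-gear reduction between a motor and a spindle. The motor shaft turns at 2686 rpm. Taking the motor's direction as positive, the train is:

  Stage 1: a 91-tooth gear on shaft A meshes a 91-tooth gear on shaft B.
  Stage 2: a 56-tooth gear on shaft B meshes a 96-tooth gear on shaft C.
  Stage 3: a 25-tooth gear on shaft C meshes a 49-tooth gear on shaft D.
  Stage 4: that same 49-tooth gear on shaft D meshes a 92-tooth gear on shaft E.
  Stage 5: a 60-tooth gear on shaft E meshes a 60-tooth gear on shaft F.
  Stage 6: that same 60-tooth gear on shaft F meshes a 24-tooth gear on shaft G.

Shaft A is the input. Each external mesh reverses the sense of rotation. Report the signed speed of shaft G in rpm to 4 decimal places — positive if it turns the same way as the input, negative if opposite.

+1064.4248 rpm (same as input, |ω| = 1064.4248 rpm)

Stage 1 [91T→91T]: ω = 2686.0000×91/91 = 2686.0000 rpm, dir flips to −; running = −2686.0000
Stage 2 [56T→96T]: ω = 2686.0000×56/96 = 1566.8333 rpm, dir flips to +; running = +1566.8333
Stage 3 [25T→49T]: ω = 1566.8333×25/49 = 799.4048 rpm, dir flips to −; running = −799.4048
Stage 4 [49T→92T]: ω = 799.4048×49/92 = 425.7699 rpm, dir flips to +; running = +425.7699
Stage 5 [60T→60T]: ω = 425.7699×60/60 = 425.7699 rpm, dir flips to −; running = −425.7699
Stage 6 [60T→24T]: ω = 425.7699×60/24 = 1064.4248 rpm, dir flips to +; running = +1064.4248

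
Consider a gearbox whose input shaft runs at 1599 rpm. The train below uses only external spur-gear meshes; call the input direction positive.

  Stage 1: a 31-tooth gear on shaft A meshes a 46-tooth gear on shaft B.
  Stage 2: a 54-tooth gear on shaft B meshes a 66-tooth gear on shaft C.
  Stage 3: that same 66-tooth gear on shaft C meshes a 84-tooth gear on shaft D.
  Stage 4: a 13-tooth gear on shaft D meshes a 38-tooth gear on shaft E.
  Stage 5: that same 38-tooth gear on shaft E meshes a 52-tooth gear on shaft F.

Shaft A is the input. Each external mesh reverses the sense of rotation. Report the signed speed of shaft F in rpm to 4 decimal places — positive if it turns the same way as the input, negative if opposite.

-173.1836 rpm (opposite to input, |ω| = 173.1836 rpm)

Stage 1 [31T→46T]: ω = 1599.0000×31/46 = 1077.5870 rpm, dir flips to −; running = −1077.5870
Stage 2 [54T→66T]: ω = 1077.5870×54/66 = 881.6621 rpm, dir flips to +; running = +881.6621
Stage 3 [66T→84T]: ω = 881.6621×66/84 = 692.7345 rpm, dir flips to −; running = −692.7345
Stage 4 [13T→38T]: ω = 692.7345×13/38 = 236.9881 rpm, dir flips to +; running = +236.9881
Stage 5 [38T→52T]: ω = 236.9881×38/52 = 173.1836 rpm, dir flips to −; running = −173.1836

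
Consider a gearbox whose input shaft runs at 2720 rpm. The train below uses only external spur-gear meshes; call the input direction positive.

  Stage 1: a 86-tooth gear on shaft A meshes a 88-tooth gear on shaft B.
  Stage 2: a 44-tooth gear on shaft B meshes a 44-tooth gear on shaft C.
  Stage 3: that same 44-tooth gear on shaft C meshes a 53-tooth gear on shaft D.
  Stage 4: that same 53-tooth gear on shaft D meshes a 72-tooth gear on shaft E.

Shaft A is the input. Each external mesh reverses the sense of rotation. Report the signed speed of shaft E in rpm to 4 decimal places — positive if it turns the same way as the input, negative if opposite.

Stage 1 [86T→88T]: ω = 2720.0000×86/88 = 2658.1818 rpm, dir flips to −; running = −2658.1818
Stage 2 [44T→44T]: ω = 2658.1818×44/44 = 2658.1818 rpm, dir flips to +; running = +2658.1818
Stage 3 [44T→53T]: ω = 2658.1818×44/53 = 2206.7925 rpm, dir flips to −; running = −2206.7925
Stage 4 [53T→72T]: ω = 2206.7925×53/72 = 1624.4444 rpm, dir flips to +; running = +1624.4444

+1624.4444 rpm (same as input, |ω| = 1624.4444 rpm)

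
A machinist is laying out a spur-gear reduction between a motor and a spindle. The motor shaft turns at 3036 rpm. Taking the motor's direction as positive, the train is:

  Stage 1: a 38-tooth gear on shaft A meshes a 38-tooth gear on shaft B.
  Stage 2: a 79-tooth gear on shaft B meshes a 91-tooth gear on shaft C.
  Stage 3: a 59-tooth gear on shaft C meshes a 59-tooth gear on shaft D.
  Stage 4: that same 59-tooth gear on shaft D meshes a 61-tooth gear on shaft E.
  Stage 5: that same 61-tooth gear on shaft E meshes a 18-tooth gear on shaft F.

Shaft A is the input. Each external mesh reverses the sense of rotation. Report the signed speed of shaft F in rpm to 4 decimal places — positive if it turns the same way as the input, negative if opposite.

-8639.0696 rpm (opposite to input, |ω| = 8639.0696 rpm)

Stage 1 [38T→38T]: ω = 3036.0000×38/38 = 3036.0000 rpm, dir flips to −; running = −3036.0000
Stage 2 [79T→91T]: ω = 3036.0000×79/91 = 2635.6484 rpm, dir flips to +; running = +2635.6484
Stage 3 [59T→59T]: ω = 2635.6484×59/59 = 2635.6484 rpm, dir flips to −; running = −2635.6484
Stage 4 [59T→61T]: ω = 2635.6484×59/61 = 2549.2337 rpm, dir flips to +; running = +2549.2337
Stage 5 [61T→18T]: ω = 2549.2337×61/18 = 8639.0696 rpm, dir flips to −; running = −8639.0696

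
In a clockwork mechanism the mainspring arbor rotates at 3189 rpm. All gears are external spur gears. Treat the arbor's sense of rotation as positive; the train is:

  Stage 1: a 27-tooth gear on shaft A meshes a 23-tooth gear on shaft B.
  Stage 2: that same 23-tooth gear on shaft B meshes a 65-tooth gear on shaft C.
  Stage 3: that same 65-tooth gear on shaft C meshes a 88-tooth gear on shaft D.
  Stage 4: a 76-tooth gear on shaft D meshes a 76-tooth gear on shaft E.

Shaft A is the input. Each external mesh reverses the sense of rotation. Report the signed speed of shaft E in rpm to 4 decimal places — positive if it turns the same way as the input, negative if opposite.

+978.4432 rpm (same as input, |ω| = 978.4432 rpm)

Stage 1 [27T→23T]: ω = 3189.0000×27/23 = 3743.6087 rpm, dir flips to −; running = −3743.6087
Stage 2 [23T→65T]: ω = 3743.6087×23/65 = 1324.6615 rpm, dir flips to +; running = +1324.6615
Stage 3 [65T→88T]: ω = 1324.6615×65/88 = 978.4432 rpm, dir flips to −; running = −978.4432
Stage 4 [76T→76T]: ω = 978.4432×76/76 = 978.4432 rpm, dir flips to +; running = +978.4432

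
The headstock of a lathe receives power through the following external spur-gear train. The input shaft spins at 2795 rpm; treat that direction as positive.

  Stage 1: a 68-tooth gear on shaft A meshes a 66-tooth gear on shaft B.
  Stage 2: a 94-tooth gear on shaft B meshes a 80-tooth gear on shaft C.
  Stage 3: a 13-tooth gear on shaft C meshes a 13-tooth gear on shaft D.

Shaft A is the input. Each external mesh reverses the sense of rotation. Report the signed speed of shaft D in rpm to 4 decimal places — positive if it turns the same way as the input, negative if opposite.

Stage 1 [68T→66T]: ω = 2795.0000×68/66 = 2879.6970 rpm, dir flips to −; running = −2879.6970
Stage 2 [94T→80T]: ω = 2879.6970×94/80 = 3383.6439 rpm, dir flips to +; running = +3383.6439
Stage 3 [13T→13T]: ω = 3383.6439×13/13 = 3383.6439 rpm, dir flips to −; running = −3383.6439

-3383.6439 rpm (opposite to input, |ω| = 3383.6439 rpm)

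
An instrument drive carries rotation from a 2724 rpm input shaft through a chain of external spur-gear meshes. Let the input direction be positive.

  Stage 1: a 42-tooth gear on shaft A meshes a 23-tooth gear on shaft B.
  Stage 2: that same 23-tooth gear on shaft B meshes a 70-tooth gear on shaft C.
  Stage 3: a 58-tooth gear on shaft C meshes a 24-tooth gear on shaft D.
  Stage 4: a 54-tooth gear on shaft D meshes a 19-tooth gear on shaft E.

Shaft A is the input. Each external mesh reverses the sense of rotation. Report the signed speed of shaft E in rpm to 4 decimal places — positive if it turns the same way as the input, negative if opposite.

+11225.7474 rpm (same as input, |ω| = 11225.7474 rpm)

Stage 1 [42T→23T]: ω = 2724.0000×42/23 = 4974.2609 rpm, dir flips to −; running = −4974.2609
Stage 2 [23T→70T]: ω = 4974.2609×23/70 = 1634.4000 rpm, dir flips to +; running = +1634.4000
Stage 3 [58T→24T]: ω = 1634.4000×58/24 = 3949.8000 rpm, dir flips to −; running = −3949.8000
Stage 4 [54T→19T]: ω = 3949.8000×54/19 = 11225.7474 rpm, dir flips to +; running = +11225.7474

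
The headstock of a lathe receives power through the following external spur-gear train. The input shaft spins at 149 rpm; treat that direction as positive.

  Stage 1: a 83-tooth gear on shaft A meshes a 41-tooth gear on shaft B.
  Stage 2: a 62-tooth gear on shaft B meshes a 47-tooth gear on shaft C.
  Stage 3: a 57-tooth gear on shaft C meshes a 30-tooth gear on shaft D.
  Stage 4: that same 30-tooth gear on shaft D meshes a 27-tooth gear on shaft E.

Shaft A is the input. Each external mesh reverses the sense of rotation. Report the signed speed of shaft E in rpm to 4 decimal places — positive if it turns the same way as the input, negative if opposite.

+840.0119 rpm (same as input, |ω| = 840.0119 rpm)

Stage 1 [83T→41T]: ω = 149.0000×83/41 = 301.6341 rpm, dir flips to −; running = −301.6341
Stage 2 [62T→47T]: ω = 301.6341×62/47 = 397.9004 rpm, dir flips to +; running = +397.9004
Stage 3 [57T→30T]: ω = 397.9004×57/30 = 756.0107 rpm, dir flips to −; running = −756.0107
Stage 4 [30T→27T]: ω = 756.0107×30/27 = 840.0119 rpm, dir flips to +; running = +840.0119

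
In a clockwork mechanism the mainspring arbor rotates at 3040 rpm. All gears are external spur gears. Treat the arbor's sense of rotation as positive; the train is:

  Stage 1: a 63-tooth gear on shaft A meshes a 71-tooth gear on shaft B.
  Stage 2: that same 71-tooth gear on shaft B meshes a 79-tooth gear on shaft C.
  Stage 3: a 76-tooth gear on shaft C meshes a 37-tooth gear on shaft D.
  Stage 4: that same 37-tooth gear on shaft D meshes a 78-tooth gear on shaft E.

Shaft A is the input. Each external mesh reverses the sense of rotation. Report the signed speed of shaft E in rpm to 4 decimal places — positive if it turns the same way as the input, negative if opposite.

Stage 1 [63T→71T]: ω = 3040.0000×63/71 = 2697.4648 rpm, dir flips to −; running = −2697.4648
Stage 2 [71T→79T]: ω = 2697.4648×71/79 = 2424.3038 rpm, dir flips to +; running = +2424.3038
Stage 3 [76T→37T]: ω = 2424.3038×76/37 = 4979.6510 rpm, dir flips to −; running = −4979.6510
Stage 4 [37T→78T]: ω = 4979.6510×37/78 = 2362.1422 rpm, dir flips to +; running = +2362.1422

+2362.1422 rpm (same as input, |ω| = 2362.1422 rpm)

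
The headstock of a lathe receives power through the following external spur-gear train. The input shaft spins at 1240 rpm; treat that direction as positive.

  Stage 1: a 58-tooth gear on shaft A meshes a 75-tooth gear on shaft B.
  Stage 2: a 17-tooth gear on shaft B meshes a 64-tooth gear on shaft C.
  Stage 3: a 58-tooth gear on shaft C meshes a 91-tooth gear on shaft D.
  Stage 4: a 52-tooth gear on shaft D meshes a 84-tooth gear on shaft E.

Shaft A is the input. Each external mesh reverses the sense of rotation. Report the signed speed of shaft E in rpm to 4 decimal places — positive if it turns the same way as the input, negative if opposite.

Stage 1 [58T→75T]: ω = 1240.0000×58/75 = 958.9333 rpm, dir flips to −; running = −958.9333
Stage 2 [17T→64T]: ω = 958.9333×17/64 = 254.7167 rpm, dir flips to +; running = +254.7167
Stage 3 [58T→91T]: ω = 254.7167×58/91 = 162.3469 rpm, dir flips to −; running = −162.3469
Stage 4 [52T→84T]: ω = 162.3469×52/84 = 100.5005 rpm, dir flips to +; running = +100.5005

+100.5005 rpm (same as input, |ω| = 100.5005 rpm)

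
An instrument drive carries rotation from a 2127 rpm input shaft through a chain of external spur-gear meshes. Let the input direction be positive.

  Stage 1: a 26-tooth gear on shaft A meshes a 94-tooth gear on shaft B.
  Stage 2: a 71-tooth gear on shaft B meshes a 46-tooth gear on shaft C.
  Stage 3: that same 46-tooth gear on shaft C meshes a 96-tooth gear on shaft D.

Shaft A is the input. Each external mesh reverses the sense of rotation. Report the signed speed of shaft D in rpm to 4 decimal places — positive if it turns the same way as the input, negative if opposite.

Stage 1 [26T→94T]: ω = 2127.0000×26/94 = 588.3191 rpm, dir flips to −; running = −588.3191
Stage 2 [71T→46T]: ω = 588.3191×71/46 = 908.0578 rpm, dir flips to +; running = +908.0578
Stage 3 [46T→96T]: ω = 908.0578×46/96 = 435.1110 rpm, dir flips to −; running = −435.1110

-435.1110 rpm (opposite to input, |ω| = 435.1110 rpm)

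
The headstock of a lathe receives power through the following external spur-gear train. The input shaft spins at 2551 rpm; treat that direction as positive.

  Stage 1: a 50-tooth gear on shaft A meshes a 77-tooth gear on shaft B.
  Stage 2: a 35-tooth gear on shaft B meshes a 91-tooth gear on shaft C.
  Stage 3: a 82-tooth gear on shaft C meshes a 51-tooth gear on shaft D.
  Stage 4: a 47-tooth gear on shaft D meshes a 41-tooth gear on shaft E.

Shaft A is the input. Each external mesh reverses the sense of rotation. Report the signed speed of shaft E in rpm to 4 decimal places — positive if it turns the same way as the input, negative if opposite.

+1174.2865 rpm (same as input, |ω| = 1174.2865 rpm)

Stage 1 [50T→77T]: ω = 2551.0000×50/77 = 1656.4935 rpm, dir flips to −; running = −1656.4935
Stage 2 [35T→91T]: ω = 1656.4935×35/91 = 637.1129 rpm, dir flips to +; running = +637.1129
Stage 3 [82T→51T]: ω = 637.1129×82/51 = 1024.3776 rpm, dir flips to −; running = −1024.3776
Stage 4 [47T→41T]: ω = 1024.3776×47/41 = 1174.2865 rpm, dir flips to +; running = +1174.2865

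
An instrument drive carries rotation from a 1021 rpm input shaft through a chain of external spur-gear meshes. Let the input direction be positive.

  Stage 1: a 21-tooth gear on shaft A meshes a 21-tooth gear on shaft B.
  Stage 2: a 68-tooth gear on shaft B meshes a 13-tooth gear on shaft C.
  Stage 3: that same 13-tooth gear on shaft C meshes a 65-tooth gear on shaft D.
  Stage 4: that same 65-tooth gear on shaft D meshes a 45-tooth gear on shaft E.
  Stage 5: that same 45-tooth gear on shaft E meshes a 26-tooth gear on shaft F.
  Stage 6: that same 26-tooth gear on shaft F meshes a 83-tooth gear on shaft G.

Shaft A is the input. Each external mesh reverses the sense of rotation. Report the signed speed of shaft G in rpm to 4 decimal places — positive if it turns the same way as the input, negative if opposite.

Stage 1 [21T→21T]: ω = 1021.0000×21/21 = 1021.0000 rpm, dir flips to −; running = −1021.0000
Stage 2 [68T→13T]: ω = 1021.0000×68/13 = 5340.6154 rpm, dir flips to +; running = +5340.6154
Stage 3 [13T→65T]: ω = 5340.6154×13/65 = 1068.1231 rpm, dir flips to −; running = −1068.1231
Stage 4 [65T→45T]: ω = 1068.1231×65/45 = 1542.8444 rpm, dir flips to +; running = +1542.8444
Stage 5 [45T→26T]: ω = 1542.8444×45/26 = 2670.3077 rpm, dir flips to −; running = −2670.3077
Stage 6 [26T→83T]: ω = 2670.3077×26/83 = 836.4819 rpm, dir flips to +; running = +836.4819

+836.4819 rpm (same as input, |ω| = 836.4819 rpm)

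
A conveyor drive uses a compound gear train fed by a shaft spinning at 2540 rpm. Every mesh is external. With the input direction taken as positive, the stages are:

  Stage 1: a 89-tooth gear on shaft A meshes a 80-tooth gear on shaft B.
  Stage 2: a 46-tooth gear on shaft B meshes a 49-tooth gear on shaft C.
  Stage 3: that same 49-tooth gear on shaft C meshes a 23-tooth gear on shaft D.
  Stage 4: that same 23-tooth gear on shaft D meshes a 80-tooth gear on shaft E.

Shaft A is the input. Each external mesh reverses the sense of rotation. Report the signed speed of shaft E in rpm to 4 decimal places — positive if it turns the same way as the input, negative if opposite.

+1624.8063 rpm (same as input, |ω| = 1624.8063 rpm)

Stage 1 [89T→80T]: ω = 2540.0000×89/80 = 2825.7500 rpm, dir flips to −; running = −2825.7500
Stage 2 [46T→49T]: ω = 2825.7500×46/49 = 2652.7449 rpm, dir flips to +; running = +2652.7449
Stage 3 [49T→23T]: ω = 2652.7449×49/23 = 5651.5000 rpm, dir flips to −; running = −5651.5000
Stage 4 [23T→80T]: ω = 5651.5000×23/80 = 1624.8063 rpm, dir flips to +; running = +1624.8063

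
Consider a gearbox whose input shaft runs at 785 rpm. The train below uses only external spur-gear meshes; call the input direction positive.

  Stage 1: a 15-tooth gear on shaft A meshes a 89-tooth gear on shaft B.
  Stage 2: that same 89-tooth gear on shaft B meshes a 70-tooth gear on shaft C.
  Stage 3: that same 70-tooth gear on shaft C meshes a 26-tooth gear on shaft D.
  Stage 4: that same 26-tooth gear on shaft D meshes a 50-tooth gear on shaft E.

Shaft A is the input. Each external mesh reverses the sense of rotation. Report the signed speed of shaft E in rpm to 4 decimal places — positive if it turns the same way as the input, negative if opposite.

+235.5000 rpm (same as input, |ω| = 235.5000 rpm)

Stage 1 [15T→89T]: ω = 785.0000×15/89 = 132.3034 rpm, dir flips to −; running = −132.3034
Stage 2 [89T→70T]: ω = 132.3034×89/70 = 168.2143 rpm, dir flips to +; running = +168.2143
Stage 3 [70T→26T]: ω = 168.2143×70/26 = 452.8846 rpm, dir flips to −; running = −452.8846
Stage 4 [26T→50T]: ω = 452.8846×26/50 = 235.5000 rpm, dir flips to +; running = +235.5000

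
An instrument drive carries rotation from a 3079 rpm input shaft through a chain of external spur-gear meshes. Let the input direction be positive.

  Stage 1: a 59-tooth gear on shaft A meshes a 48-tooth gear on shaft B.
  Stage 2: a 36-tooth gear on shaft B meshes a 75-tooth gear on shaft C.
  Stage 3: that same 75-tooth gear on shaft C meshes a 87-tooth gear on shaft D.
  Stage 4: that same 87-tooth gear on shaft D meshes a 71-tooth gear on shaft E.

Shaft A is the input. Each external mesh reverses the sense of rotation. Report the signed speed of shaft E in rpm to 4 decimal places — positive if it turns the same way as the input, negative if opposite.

Stage 1 [59T→48T]: ω = 3079.0000×59/48 = 3784.6042 rpm, dir flips to −; running = −3784.6042
Stage 2 [36T→75T]: ω = 3784.6042×36/75 = 1816.6100 rpm, dir flips to +; running = +1816.6100
Stage 3 [75T→87T]: ω = 1816.6100×75/87 = 1566.0431 rpm, dir flips to −; running = −1566.0431
Stage 4 [87T→71T]: ω = 1566.0431×87/71 = 1918.9542 rpm, dir flips to +; running = +1918.9542

+1918.9542 rpm (same as input, |ω| = 1918.9542 rpm)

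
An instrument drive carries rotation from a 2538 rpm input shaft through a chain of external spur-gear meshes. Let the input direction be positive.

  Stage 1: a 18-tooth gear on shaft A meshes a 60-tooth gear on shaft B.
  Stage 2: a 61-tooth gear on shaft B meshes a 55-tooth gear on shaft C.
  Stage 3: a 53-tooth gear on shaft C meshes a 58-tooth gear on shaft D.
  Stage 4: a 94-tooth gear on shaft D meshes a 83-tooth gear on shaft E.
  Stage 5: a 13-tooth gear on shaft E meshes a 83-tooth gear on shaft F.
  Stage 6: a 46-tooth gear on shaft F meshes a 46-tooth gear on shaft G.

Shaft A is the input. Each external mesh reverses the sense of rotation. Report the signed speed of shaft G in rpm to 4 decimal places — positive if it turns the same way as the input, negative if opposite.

Stage 1 [18T→60T]: ω = 2538.0000×18/60 = 761.4000 rpm, dir flips to −; running = −761.4000
Stage 2 [61T→55T]: ω = 761.4000×61/55 = 844.4618 rpm, dir flips to +; running = +844.4618
Stage 3 [53T→58T]: ω = 844.4618×53/58 = 771.6634 rpm, dir flips to −; running = −771.6634
Stage 4 [94T→83T]: ω = 771.6634×94/83 = 873.9320 rpm, dir flips to +; running = +873.9320
Stage 5 [13T→83T]: ω = 873.9320×13/83 = 136.8809 rpm, dir flips to −; running = −136.8809
Stage 6 [46T→46T]: ω = 136.8809×46/46 = 136.8809 rpm, dir flips to +; running = +136.8809

+136.8809 rpm (same as input, |ω| = 136.8809 rpm)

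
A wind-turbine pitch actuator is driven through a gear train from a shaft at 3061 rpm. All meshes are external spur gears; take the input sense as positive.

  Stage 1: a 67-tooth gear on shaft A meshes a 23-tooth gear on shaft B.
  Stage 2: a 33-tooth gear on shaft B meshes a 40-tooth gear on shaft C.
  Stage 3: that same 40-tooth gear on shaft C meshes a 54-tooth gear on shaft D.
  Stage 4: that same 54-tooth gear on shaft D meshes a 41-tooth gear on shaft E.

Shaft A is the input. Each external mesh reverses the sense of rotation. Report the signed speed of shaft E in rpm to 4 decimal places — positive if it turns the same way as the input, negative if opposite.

Stage 1 [67T→23T]: ω = 3061.0000×67/23 = 8916.8261 rpm, dir flips to −; running = −8916.8261
Stage 2 [33T→40T]: ω = 8916.8261×33/40 = 7356.3815 rpm, dir flips to +; running = +7356.3815
Stage 3 [40T→54T]: ω = 7356.3815×40/54 = 5449.1715 rpm, dir flips to −; running = −5449.1715
Stage 4 [54T→41T]: ω = 5449.1715×54/41 = 7176.9576 rpm, dir flips to +; running = +7176.9576

+7176.9576 rpm (same as input, |ω| = 7176.9576 rpm)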